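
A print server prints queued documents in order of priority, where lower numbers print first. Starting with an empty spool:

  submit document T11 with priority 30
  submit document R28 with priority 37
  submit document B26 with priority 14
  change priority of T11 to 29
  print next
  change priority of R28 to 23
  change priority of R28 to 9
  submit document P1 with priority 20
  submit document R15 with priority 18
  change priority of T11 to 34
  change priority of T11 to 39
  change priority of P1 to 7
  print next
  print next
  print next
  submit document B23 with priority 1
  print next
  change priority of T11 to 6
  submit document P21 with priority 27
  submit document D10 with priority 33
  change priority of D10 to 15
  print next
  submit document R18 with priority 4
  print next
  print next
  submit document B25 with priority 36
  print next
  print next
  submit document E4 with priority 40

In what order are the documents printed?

add T11 (priority 30) → {T11:30}
add R28 (priority 37) → {T11:30, R28:37}
add B26 (priority 14) → {B26:14, T11:30, R28:37}
update T11 to priority 29 → {B26:14, T11:29, R28:37}
print next → B26; now {T11:29, R28:37}
update R28 to priority 23 → {R28:23, T11:29}
update R28 to priority 9 → {R28:9, T11:29}
add P1 (priority 20) → {R28:9, P1:20, T11:29}
add R15 (priority 18) → {R28:9, R15:18, P1:20, T11:29}
update T11 to priority 34 → {R28:9, R15:18, P1:20, T11:34}
update T11 to priority 39 → {R28:9, R15:18, P1:20, T11:39}
update P1 to priority 7 → {P1:7, R28:9, R15:18, T11:39}
print next → P1; now {R28:9, R15:18, T11:39}
print next → R28; now {R15:18, T11:39}
print next → R15; now {T11:39}
add B23 (priority 1) → {B23:1, T11:39}
print next → B23; now {T11:39}
update T11 to priority 6 → {T11:6}
add P21 (priority 27) → {T11:6, P21:27}
add D10 (priority 33) → {T11:6, P21:27, D10:33}
update D10 to priority 15 → {T11:6, D10:15, P21:27}
print next → T11; now {D10:15, P21:27}
add R18 (priority 4) → {R18:4, D10:15, P21:27}
print next → R18; now {D10:15, P21:27}
print next → D10; now {P21:27}
add B25 (priority 36) → {P21:27, B25:36}
print next → P21; now {B25:36}
print next → B25; now {}
add E4 (priority 40) → {E4:40}

[B26, P1, R28, R15, B23, T11, R18, D10, P21, B25]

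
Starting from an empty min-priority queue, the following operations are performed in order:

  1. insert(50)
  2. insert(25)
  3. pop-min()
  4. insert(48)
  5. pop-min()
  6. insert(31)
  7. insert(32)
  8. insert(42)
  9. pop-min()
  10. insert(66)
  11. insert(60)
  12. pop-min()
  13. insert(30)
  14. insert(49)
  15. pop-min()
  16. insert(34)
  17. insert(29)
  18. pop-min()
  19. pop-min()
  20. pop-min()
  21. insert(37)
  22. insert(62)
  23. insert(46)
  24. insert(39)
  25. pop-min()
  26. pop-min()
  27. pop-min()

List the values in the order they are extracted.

insert 50 → {50}
insert 25 → {25, 50}
pop-min → 25; now {50}
insert 48 → {48, 50}
pop-min → 48; now {50}
insert 31 → {31, 50}
insert 32 → {31, 32, 50}
insert 42 → {31, 32, 42, 50}
pop-min → 31; now {32, 42, 50}
insert 66 → {32, 42, 50, 66}
insert 60 → {32, 42, 50, 60, 66}
pop-min → 32; now {42, 50, 60, 66}
insert 30 → {30, 42, 50, 60, 66}
insert 49 → {30, 42, 49, 50, 60, 66}
pop-min → 30; now {42, 49, 50, 60, 66}
insert 34 → {34, 42, 49, 50, 60, 66}
insert 29 → {29, 34, 42, 49, 50, 60, 66}
pop-min → 29; now {34, 42, 49, 50, 60, 66}
pop-min → 34; now {42, 49, 50, 60, 66}
pop-min → 42; now {49, 50, 60, 66}
insert 37 → {37, 49, 50, 60, 66}
insert 62 → {37, 49, 50, 60, 62, 66}
insert 46 → {37, 46, 49, 50, 60, 62, 66}
insert 39 → {37, 39, 46, 49, 50, 60, 62, 66}
pop-min → 37; now {39, 46, 49, 50, 60, 62, 66}
pop-min → 39; now {46, 49, 50, 60, 62, 66}
pop-min → 46; now {49, 50, 60, 62, 66}

25, 48, 31, 32, 30, 29, 34, 42, 37, 39, 46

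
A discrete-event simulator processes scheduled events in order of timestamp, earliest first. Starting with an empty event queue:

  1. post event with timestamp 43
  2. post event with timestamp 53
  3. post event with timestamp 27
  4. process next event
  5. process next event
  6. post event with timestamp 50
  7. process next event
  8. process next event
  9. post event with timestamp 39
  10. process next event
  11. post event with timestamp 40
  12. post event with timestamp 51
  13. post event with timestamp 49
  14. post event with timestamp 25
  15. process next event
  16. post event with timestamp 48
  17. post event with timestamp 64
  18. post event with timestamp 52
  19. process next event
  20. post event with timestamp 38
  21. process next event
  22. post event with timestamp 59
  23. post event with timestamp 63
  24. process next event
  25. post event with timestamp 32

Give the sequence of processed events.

insert 43 → {43}
insert 53 → {43, 53}
insert 27 → {27, 43, 53}
process next event → 27; now {43, 53}
process next event → 43; now {53}
insert 50 → {50, 53}
process next event → 50; now {53}
process next event → 53; now {}
insert 39 → {39}
process next event → 39; now {}
insert 40 → {40}
insert 51 → {40, 51}
insert 49 → {40, 49, 51}
insert 25 → {25, 40, 49, 51}
process next event → 25; now {40, 49, 51}
insert 48 → {40, 48, 49, 51}
insert 64 → {40, 48, 49, 51, 64}
insert 52 → {40, 48, 49, 51, 52, 64}
process next event → 40; now {48, 49, 51, 52, 64}
insert 38 → {38, 48, 49, 51, 52, 64}
process next event → 38; now {48, 49, 51, 52, 64}
insert 59 → {48, 49, 51, 52, 59, 64}
insert 63 → {48, 49, 51, 52, 59, 63, 64}
process next event → 48; now {49, 51, 52, 59, 63, 64}
insert 32 → {32, 49, 51, 52, 59, 63, 64}

[27, 43, 50, 53, 39, 25, 40, 38, 48]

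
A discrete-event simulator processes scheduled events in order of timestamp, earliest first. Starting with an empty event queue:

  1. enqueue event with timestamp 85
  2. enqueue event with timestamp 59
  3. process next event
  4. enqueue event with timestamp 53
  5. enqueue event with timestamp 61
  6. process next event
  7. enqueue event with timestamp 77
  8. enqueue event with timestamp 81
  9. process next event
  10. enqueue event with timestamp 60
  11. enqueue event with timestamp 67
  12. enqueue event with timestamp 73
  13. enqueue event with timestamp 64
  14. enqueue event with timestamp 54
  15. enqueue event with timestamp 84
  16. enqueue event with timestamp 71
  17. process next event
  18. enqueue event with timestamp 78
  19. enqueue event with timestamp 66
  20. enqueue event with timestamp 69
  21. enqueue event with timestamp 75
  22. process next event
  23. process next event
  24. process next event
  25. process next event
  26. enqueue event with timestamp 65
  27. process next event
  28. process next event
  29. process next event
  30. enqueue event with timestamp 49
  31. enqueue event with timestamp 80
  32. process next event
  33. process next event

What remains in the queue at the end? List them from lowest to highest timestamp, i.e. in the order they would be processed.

[75, 77, 78, 80, 81, 84, 85]

insert 85 → {85}
insert 59 → {59, 85}
process next event → 59; now {85}
insert 53 → {53, 85}
insert 61 → {53, 61, 85}
process next event → 53; now {61, 85}
insert 77 → {61, 77, 85}
insert 81 → {61, 77, 81, 85}
process next event → 61; now {77, 81, 85}
insert 60 → {60, 77, 81, 85}
insert 67 → {60, 67, 77, 81, 85}
insert 73 → {60, 67, 73, 77, 81, 85}
insert 64 → {60, 64, 67, 73, 77, 81, 85}
insert 54 → {54, 60, 64, 67, 73, 77, 81, 85}
insert 84 → {54, 60, 64, 67, 73, 77, 81, 84, 85}
insert 71 → {54, 60, 64, 67, 71, 73, 77, 81, 84, 85}
process next event → 54; now {60, 64, 67, 71, 73, 77, 81, 84, 85}
insert 78 → {60, 64, 67, 71, 73, 77, 78, 81, 84, 85}
insert 66 → {60, 64, 66, 67, 71, 73, 77, 78, 81, 84, 85}
insert 69 → {60, 64, 66, 67, 69, 71, 73, 77, 78, 81, 84, 85}
insert 75 → {60, 64, 66, 67, 69, 71, 73, 75, 77, 78, 81, 84, 85}
process next event → 60; now {64, 66, 67, 69, 71, 73, 75, 77, 78, 81, 84, 85}
process next event → 64; now {66, 67, 69, 71, 73, 75, 77, 78, 81, 84, 85}
process next event → 66; now {67, 69, 71, 73, 75, 77, 78, 81, 84, 85}
process next event → 67; now {69, 71, 73, 75, 77, 78, 81, 84, 85}
insert 65 → {65, 69, 71, 73, 75, 77, 78, 81, 84, 85}
process next event → 65; now {69, 71, 73, 75, 77, 78, 81, 84, 85}
process next event → 69; now {71, 73, 75, 77, 78, 81, 84, 85}
process next event → 71; now {73, 75, 77, 78, 81, 84, 85}
insert 49 → {49, 73, 75, 77, 78, 81, 84, 85}
insert 80 → {49, 73, 75, 77, 78, 80, 81, 84, 85}
process next event → 49; now {73, 75, 77, 78, 80, 81, 84, 85}
process next event → 73; now {75, 77, 78, 80, 81, 84, 85}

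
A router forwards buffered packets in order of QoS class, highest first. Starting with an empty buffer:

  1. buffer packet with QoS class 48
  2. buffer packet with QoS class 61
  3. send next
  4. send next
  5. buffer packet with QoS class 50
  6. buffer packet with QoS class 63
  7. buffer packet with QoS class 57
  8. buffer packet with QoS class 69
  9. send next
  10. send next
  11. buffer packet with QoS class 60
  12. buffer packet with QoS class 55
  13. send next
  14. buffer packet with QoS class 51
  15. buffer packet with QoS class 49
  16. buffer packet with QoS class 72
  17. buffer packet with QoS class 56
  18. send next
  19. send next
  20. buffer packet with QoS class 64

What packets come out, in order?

insert 48 → {48}
insert 61 → {61, 48}
send next → 61; now {48}
send next → 48; now {}
insert 50 → {50}
insert 63 → {63, 50}
insert 57 → {63, 57, 50}
insert 69 → {69, 63, 57, 50}
send next → 69; now {63, 57, 50}
send next → 63; now {57, 50}
insert 60 → {60, 57, 50}
insert 55 → {60, 57, 55, 50}
send next → 60; now {57, 55, 50}
insert 51 → {57, 55, 51, 50}
insert 49 → {57, 55, 51, 50, 49}
insert 72 → {72, 57, 55, 51, 50, 49}
insert 56 → {72, 57, 56, 55, 51, 50, 49}
send next → 72; now {57, 56, 55, 51, 50, 49}
send next → 57; now {56, 55, 51, 50, 49}
insert 64 → {64, 56, 55, 51, 50, 49}

[61, 48, 69, 63, 60, 72, 57]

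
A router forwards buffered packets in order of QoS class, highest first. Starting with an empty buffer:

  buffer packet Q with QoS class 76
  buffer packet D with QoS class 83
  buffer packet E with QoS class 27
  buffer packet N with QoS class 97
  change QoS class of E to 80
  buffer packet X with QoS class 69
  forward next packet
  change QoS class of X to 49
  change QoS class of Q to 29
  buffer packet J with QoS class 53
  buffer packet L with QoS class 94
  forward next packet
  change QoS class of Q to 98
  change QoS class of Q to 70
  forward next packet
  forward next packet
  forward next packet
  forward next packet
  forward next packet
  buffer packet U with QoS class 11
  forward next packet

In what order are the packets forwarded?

[N, L, D, E, Q, J, X, U]

add Q (QoS class 76) → {Q:76}
add D (QoS class 83) → {D:83, Q:76}
add E (QoS class 27) → {D:83, Q:76, E:27}
add N (QoS class 97) → {N:97, D:83, Q:76, E:27}
update E to QoS class 80 → {N:97, D:83, E:80, Q:76}
add X (QoS class 69) → {N:97, D:83, E:80, Q:76, X:69}
forward next packet → N; now {D:83, E:80, Q:76, X:69}
update X to QoS class 49 → {D:83, E:80, Q:76, X:49}
update Q to QoS class 29 → {D:83, E:80, X:49, Q:29}
add J (QoS class 53) → {D:83, E:80, J:53, X:49, Q:29}
add L (QoS class 94) → {L:94, D:83, E:80, J:53, X:49, Q:29}
forward next packet → L; now {D:83, E:80, J:53, X:49, Q:29}
update Q to QoS class 98 → {Q:98, D:83, E:80, J:53, X:49}
update Q to QoS class 70 → {D:83, E:80, Q:70, J:53, X:49}
forward next packet → D; now {E:80, Q:70, J:53, X:49}
forward next packet → E; now {Q:70, J:53, X:49}
forward next packet → Q; now {J:53, X:49}
forward next packet → J; now {X:49}
forward next packet → X; now {}
add U (QoS class 11) → {U:11}
forward next packet → U; now {}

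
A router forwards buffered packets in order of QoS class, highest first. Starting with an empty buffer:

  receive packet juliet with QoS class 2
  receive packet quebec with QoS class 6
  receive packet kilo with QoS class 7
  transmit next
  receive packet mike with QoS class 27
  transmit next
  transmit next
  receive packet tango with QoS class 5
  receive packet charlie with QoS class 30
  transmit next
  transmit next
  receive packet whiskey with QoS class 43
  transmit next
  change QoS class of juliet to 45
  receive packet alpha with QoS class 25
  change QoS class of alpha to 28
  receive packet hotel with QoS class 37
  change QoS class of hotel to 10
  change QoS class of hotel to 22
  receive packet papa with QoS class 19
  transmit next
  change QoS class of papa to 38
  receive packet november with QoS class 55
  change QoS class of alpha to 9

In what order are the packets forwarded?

add juliet (QoS class 2) → {juliet:2}
add quebec (QoS class 6) → {quebec:6, juliet:2}
add kilo (QoS class 7) → {kilo:7, quebec:6, juliet:2}
transmit next → kilo; now {quebec:6, juliet:2}
add mike (QoS class 27) → {mike:27, quebec:6, juliet:2}
transmit next → mike; now {quebec:6, juliet:2}
transmit next → quebec; now {juliet:2}
add tango (QoS class 5) → {tango:5, juliet:2}
add charlie (QoS class 30) → {charlie:30, tango:5, juliet:2}
transmit next → charlie; now {tango:5, juliet:2}
transmit next → tango; now {juliet:2}
add whiskey (QoS class 43) → {whiskey:43, juliet:2}
transmit next → whiskey; now {juliet:2}
update juliet to QoS class 45 → {juliet:45}
add alpha (QoS class 25) → {juliet:45, alpha:25}
update alpha to QoS class 28 → {juliet:45, alpha:28}
add hotel (QoS class 37) → {juliet:45, hotel:37, alpha:28}
update hotel to QoS class 10 → {juliet:45, alpha:28, hotel:10}
update hotel to QoS class 22 → {juliet:45, alpha:28, hotel:22}
add papa (QoS class 19) → {juliet:45, alpha:28, hotel:22, papa:19}
transmit next → juliet; now {alpha:28, hotel:22, papa:19}
update papa to QoS class 38 → {papa:38, alpha:28, hotel:22}
add november (QoS class 55) → {november:55, papa:38, alpha:28, hotel:22}
update alpha to QoS class 9 → {november:55, papa:38, hotel:22, alpha:9}

[kilo, mike, quebec, charlie, tango, whiskey, juliet]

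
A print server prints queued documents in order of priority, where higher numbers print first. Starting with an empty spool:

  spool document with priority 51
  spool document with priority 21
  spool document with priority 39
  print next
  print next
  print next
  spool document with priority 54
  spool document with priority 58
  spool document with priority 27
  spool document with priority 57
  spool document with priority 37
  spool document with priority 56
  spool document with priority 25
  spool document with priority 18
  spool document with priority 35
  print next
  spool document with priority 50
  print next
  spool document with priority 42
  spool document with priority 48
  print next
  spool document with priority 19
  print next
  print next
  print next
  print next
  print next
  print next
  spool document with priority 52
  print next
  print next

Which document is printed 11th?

37

insert 51 → {51}
insert 21 → {51, 21}
insert 39 → {51, 39, 21}
print next → 51; now {39, 21}
print next → 39; now {21}
print next → 21; now {}
insert 54 → {54}
insert 58 → {58, 54}
insert 27 → {58, 54, 27}
insert 57 → {58, 57, 54, 27}
insert 37 → {58, 57, 54, 37, 27}
insert 56 → {58, 57, 56, 54, 37, 27}
insert 25 → {58, 57, 56, 54, 37, 27, 25}
insert 18 → {58, 57, 56, 54, 37, 27, 25, 18}
insert 35 → {58, 57, 56, 54, 37, 35, 27, 25, 18}
print next → 58; now {57, 56, 54, 37, 35, 27, 25, 18}
insert 50 → {57, 56, 54, 50, 37, 35, 27, 25, 18}
print next → 57; now {56, 54, 50, 37, 35, 27, 25, 18}
insert 42 → {56, 54, 50, 42, 37, 35, 27, 25, 18}
insert 48 → {56, 54, 50, 48, 42, 37, 35, 27, 25, 18}
print next → 56; now {54, 50, 48, 42, 37, 35, 27, 25, 18}
insert 19 → {54, 50, 48, 42, 37, 35, 27, 25, 19, 18}
print next → 54; now {50, 48, 42, 37, 35, 27, 25, 19, 18}
print next → 50; now {48, 42, 37, 35, 27, 25, 19, 18}
print next → 48; now {42, 37, 35, 27, 25, 19, 18}
print next → 42; now {37, 35, 27, 25, 19, 18}
print next → 37; now {35, 27, 25, 19, 18}
print next → 35; now {27, 25, 19, 18}
insert 52 → {52, 27, 25, 19, 18}
print next → 52; now {27, 25, 19, 18}
print next → 27; now {25, 19, 18}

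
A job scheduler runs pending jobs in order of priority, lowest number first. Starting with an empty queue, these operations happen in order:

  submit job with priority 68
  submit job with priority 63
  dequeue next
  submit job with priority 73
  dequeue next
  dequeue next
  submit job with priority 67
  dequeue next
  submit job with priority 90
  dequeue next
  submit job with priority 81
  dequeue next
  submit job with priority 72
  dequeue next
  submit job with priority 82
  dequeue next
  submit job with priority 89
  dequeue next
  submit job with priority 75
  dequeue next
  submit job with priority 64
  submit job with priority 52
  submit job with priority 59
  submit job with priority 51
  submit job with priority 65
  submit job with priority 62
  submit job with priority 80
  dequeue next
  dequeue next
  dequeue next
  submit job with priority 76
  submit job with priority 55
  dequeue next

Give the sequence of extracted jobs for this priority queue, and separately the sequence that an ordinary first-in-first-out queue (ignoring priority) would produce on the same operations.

priority queue: 63 → 68 → 73 → 67 → 90 → 81 → 72 → 82 → 89 → 75 → 51 → 52 → 59 → 55; FIFO queue: 68, 63, 73, 67, 90, 81, 72, 82, 89, 75, 64, 52, 59, 51

insert 68 → {68}
insert 63 → {63, 68}
dequeue next → 63; now {68}
insert 73 → {68, 73}
dequeue next → 68; now {73}
dequeue next → 73; now {}
insert 67 → {67}
dequeue next → 67; now {}
insert 90 → {90}
dequeue next → 90; now {}
insert 81 → {81}
dequeue next → 81; now {}
insert 72 → {72}
dequeue next → 72; now {}
insert 82 → {82}
dequeue next → 82; now {}
insert 89 → {89}
dequeue next → 89; now {}
insert 75 → {75}
dequeue next → 75; now {}
insert 64 → {64}
insert 52 → {52, 64}
insert 59 → {52, 59, 64}
insert 51 → {51, 52, 59, 64}
insert 65 → {51, 52, 59, 64, 65}
insert 62 → {51, 52, 59, 62, 64, 65}
insert 80 → {51, 52, 59, 62, 64, 65, 80}
dequeue next → 51; now {52, 59, 62, 64, 65, 80}
dequeue next → 52; now {59, 62, 64, 65, 80}
dequeue next → 59; now {62, 64, 65, 80}
insert 76 → {62, 64, 65, 76, 80}
insert 55 → {55, 62, 64, 65, 76, 80}
dequeue next → 55; now {62, 64, 65, 76, 80}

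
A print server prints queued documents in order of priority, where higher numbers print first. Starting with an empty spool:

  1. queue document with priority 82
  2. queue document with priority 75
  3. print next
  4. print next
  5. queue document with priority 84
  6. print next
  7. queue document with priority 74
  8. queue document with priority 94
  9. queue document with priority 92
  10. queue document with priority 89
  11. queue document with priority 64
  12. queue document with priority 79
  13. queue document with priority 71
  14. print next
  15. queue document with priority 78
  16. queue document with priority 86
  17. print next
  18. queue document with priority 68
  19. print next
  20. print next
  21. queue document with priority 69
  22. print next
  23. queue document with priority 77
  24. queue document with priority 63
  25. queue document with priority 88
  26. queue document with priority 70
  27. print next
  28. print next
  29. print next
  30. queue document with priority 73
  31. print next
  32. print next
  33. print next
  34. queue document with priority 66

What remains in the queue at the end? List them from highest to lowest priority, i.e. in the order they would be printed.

insert 82 → {82}
insert 75 → {82, 75}
print next → 82; now {75}
print next → 75; now {}
insert 84 → {84}
print next → 84; now {}
insert 74 → {74}
insert 94 → {94, 74}
insert 92 → {94, 92, 74}
insert 89 → {94, 92, 89, 74}
insert 64 → {94, 92, 89, 74, 64}
insert 79 → {94, 92, 89, 79, 74, 64}
insert 71 → {94, 92, 89, 79, 74, 71, 64}
print next → 94; now {92, 89, 79, 74, 71, 64}
insert 78 → {92, 89, 79, 78, 74, 71, 64}
insert 86 → {92, 89, 86, 79, 78, 74, 71, 64}
print next → 92; now {89, 86, 79, 78, 74, 71, 64}
insert 68 → {89, 86, 79, 78, 74, 71, 68, 64}
print next → 89; now {86, 79, 78, 74, 71, 68, 64}
print next → 86; now {79, 78, 74, 71, 68, 64}
insert 69 → {79, 78, 74, 71, 69, 68, 64}
print next → 79; now {78, 74, 71, 69, 68, 64}
insert 77 → {78, 77, 74, 71, 69, 68, 64}
insert 63 → {78, 77, 74, 71, 69, 68, 64, 63}
insert 88 → {88, 78, 77, 74, 71, 69, 68, 64, 63}
insert 70 → {88, 78, 77, 74, 71, 70, 69, 68, 64, 63}
print next → 88; now {78, 77, 74, 71, 70, 69, 68, 64, 63}
print next → 78; now {77, 74, 71, 70, 69, 68, 64, 63}
print next → 77; now {74, 71, 70, 69, 68, 64, 63}
insert 73 → {74, 73, 71, 70, 69, 68, 64, 63}
print next → 74; now {73, 71, 70, 69, 68, 64, 63}
print next → 73; now {71, 70, 69, 68, 64, 63}
print next → 71; now {70, 69, 68, 64, 63}
insert 66 → {70, 69, 68, 66, 64, 63}

[70, 69, 68, 66, 64, 63]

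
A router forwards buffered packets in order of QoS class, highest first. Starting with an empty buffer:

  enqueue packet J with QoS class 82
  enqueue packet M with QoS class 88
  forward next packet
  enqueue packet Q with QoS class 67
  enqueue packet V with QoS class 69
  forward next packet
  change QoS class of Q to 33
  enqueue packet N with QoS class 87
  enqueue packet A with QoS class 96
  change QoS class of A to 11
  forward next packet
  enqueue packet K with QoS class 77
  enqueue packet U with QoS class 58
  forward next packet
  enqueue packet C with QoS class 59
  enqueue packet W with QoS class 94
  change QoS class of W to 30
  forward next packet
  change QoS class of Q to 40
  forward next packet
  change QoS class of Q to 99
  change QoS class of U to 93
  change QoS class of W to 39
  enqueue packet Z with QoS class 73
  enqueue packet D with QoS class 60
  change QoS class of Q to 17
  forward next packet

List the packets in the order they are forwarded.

M, J, N, K, V, C, U

add J (QoS class 82) → {J:82}
add M (QoS class 88) → {M:88, J:82}
forward next packet → M; now {J:82}
add Q (QoS class 67) → {J:82, Q:67}
add V (QoS class 69) → {J:82, V:69, Q:67}
forward next packet → J; now {V:69, Q:67}
update Q to QoS class 33 → {V:69, Q:33}
add N (QoS class 87) → {N:87, V:69, Q:33}
add A (QoS class 96) → {A:96, N:87, V:69, Q:33}
update A to QoS class 11 → {N:87, V:69, Q:33, A:11}
forward next packet → N; now {V:69, Q:33, A:11}
add K (QoS class 77) → {K:77, V:69, Q:33, A:11}
add U (QoS class 58) → {K:77, V:69, U:58, Q:33, A:11}
forward next packet → K; now {V:69, U:58, Q:33, A:11}
add C (QoS class 59) → {V:69, C:59, U:58, Q:33, A:11}
add W (QoS class 94) → {W:94, V:69, C:59, U:58, Q:33, A:11}
update W to QoS class 30 → {V:69, C:59, U:58, Q:33, W:30, A:11}
forward next packet → V; now {C:59, U:58, Q:33, W:30, A:11}
update Q to QoS class 40 → {C:59, U:58, Q:40, W:30, A:11}
forward next packet → C; now {U:58, Q:40, W:30, A:11}
update Q to QoS class 99 → {Q:99, U:58, W:30, A:11}
update U to QoS class 93 → {Q:99, U:93, W:30, A:11}
update W to QoS class 39 → {Q:99, U:93, W:39, A:11}
add Z (QoS class 73) → {Q:99, U:93, Z:73, W:39, A:11}
add D (QoS class 60) → {Q:99, U:93, Z:73, D:60, W:39, A:11}
update Q to QoS class 17 → {U:93, Z:73, D:60, W:39, Q:17, A:11}
forward next packet → U; now {Z:73, D:60, W:39, Q:17, A:11}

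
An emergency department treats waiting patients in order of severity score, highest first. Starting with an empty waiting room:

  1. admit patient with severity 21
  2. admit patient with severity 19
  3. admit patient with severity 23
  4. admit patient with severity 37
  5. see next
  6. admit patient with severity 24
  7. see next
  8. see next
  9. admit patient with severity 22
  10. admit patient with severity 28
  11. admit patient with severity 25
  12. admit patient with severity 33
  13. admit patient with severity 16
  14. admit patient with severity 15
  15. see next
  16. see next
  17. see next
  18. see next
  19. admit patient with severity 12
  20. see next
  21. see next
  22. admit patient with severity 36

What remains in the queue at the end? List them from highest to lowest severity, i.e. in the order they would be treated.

insert 21 → {21}
insert 19 → {21, 19}
insert 23 → {23, 21, 19}
insert 37 → {37, 23, 21, 19}
see next → 37; now {23, 21, 19}
insert 24 → {24, 23, 21, 19}
see next → 24; now {23, 21, 19}
see next → 23; now {21, 19}
insert 22 → {22, 21, 19}
insert 28 → {28, 22, 21, 19}
insert 25 → {28, 25, 22, 21, 19}
insert 33 → {33, 28, 25, 22, 21, 19}
insert 16 → {33, 28, 25, 22, 21, 19, 16}
insert 15 → {33, 28, 25, 22, 21, 19, 16, 15}
see next → 33; now {28, 25, 22, 21, 19, 16, 15}
see next → 28; now {25, 22, 21, 19, 16, 15}
see next → 25; now {22, 21, 19, 16, 15}
see next → 22; now {21, 19, 16, 15}
insert 12 → {21, 19, 16, 15, 12}
see next → 21; now {19, 16, 15, 12}
see next → 19; now {16, 15, 12}
insert 36 → {36, 16, 15, 12}

36 → 16 → 15 → 12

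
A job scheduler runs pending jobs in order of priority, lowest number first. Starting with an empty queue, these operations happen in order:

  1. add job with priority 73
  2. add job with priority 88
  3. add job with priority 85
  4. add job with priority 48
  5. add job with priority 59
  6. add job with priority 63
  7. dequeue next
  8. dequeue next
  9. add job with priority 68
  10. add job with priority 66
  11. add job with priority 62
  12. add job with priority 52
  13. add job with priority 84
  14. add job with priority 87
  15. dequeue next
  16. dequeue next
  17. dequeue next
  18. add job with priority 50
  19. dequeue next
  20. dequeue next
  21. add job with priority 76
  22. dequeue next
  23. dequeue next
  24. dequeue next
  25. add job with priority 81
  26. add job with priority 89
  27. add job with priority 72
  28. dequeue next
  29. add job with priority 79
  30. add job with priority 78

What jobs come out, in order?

insert 73 → {73}
insert 88 → {73, 88}
insert 85 → {73, 85, 88}
insert 48 → {48, 73, 85, 88}
insert 59 → {48, 59, 73, 85, 88}
insert 63 → {48, 59, 63, 73, 85, 88}
dequeue next → 48; now {59, 63, 73, 85, 88}
dequeue next → 59; now {63, 73, 85, 88}
insert 68 → {63, 68, 73, 85, 88}
insert 66 → {63, 66, 68, 73, 85, 88}
insert 62 → {62, 63, 66, 68, 73, 85, 88}
insert 52 → {52, 62, 63, 66, 68, 73, 85, 88}
insert 84 → {52, 62, 63, 66, 68, 73, 84, 85, 88}
insert 87 → {52, 62, 63, 66, 68, 73, 84, 85, 87, 88}
dequeue next → 52; now {62, 63, 66, 68, 73, 84, 85, 87, 88}
dequeue next → 62; now {63, 66, 68, 73, 84, 85, 87, 88}
dequeue next → 63; now {66, 68, 73, 84, 85, 87, 88}
insert 50 → {50, 66, 68, 73, 84, 85, 87, 88}
dequeue next → 50; now {66, 68, 73, 84, 85, 87, 88}
dequeue next → 66; now {68, 73, 84, 85, 87, 88}
insert 76 → {68, 73, 76, 84, 85, 87, 88}
dequeue next → 68; now {73, 76, 84, 85, 87, 88}
dequeue next → 73; now {76, 84, 85, 87, 88}
dequeue next → 76; now {84, 85, 87, 88}
insert 81 → {81, 84, 85, 87, 88}
insert 89 → {81, 84, 85, 87, 88, 89}
insert 72 → {72, 81, 84, 85, 87, 88, 89}
dequeue next → 72; now {81, 84, 85, 87, 88, 89}
insert 79 → {79, 81, 84, 85, 87, 88, 89}
insert 78 → {78, 79, 81, 84, 85, 87, 88, 89}

[48, 59, 52, 62, 63, 50, 66, 68, 73, 76, 72]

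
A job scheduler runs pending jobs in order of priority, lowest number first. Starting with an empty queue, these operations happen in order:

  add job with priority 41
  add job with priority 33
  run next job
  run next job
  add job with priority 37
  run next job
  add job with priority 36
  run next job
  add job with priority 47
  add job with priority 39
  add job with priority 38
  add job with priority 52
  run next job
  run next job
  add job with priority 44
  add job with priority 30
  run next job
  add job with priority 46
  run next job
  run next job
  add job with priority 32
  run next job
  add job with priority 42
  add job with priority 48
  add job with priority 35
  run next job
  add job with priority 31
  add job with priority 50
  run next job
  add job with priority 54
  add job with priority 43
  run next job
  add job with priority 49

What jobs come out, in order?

33 → 41 → 37 → 36 → 38 → 39 → 30 → 44 → 46 → 32 → 35 → 31 → 42

insert 41 → {41}
insert 33 → {33, 41}
run next job → 33; now {41}
run next job → 41; now {}
insert 37 → {37}
run next job → 37; now {}
insert 36 → {36}
run next job → 36; now {}
insert 47 → {47}
insert 39 → {39, 47}
insert 38 → {38, 39, 47}
insert 52 → {38, 39, 47, 52}
run next job → 38; now {39, 47, 52}
run next job → 39; now {47, 52}
insert 44 → {44, 47, 52}
insert 30 → {30, 44, 47, 52}
run next job → 30; now {44, 47, 52}
insert 46 → {44, 46, 47, 52}
run next job → 44; now {46, 47, 52}
run next job → 46; now {47, 52}
insert 32 → {32, 47, 52}
run next job → 32; now {47, 52}
insert 42 → {42, 47, 52}
insert 48 → {42, 47, 48, 52}
insert 35 → {35, 42, 47, 48, 52}
run next job → 35; now {42, 47, 48, 52}
insert 31 → {31, 42, 47, 48, 52}
insert 50 → {31, 42, 47, 48, 50, 52}
run next job → 31; now {42, 47, 48, 50, 52}
insert 54 → {42, 47, 48, 50, 52, 54}
insert 43 → {42, 43, 47, 48, 50, 52, 54}
run next job → 42; now {43, 47, 48, 50, 52, 54}
insert 49 → {43, 47, 48, 49, 50, 52, 54}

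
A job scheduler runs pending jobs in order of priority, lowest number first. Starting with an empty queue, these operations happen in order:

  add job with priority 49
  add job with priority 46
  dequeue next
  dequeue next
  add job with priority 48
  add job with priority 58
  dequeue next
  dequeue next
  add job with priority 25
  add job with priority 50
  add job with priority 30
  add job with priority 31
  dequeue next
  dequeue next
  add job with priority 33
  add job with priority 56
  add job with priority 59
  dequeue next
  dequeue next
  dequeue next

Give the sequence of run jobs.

insert 49 → {49}
insert 46 → {46, 49}
dequeue next → 46; now {49}
dequeue next → 49; now {}
insert 48 → {48}
insert 58 → {48, 58}
dequeue next → 48; now {58}
dequeue next → 58; now {}
insert 25 → {25}
insert 50 → {25, 50}
insert 30 → {25, 30, 50}
insert 31 → {25, 30, 31, 50}
dequeue next → 25; now {30, 31, 50}
dequeue next → 30; now {31, 50}
insert 33 → {31, 33, 50}
insert 56 → {31, 33, 50, 56}
insert 59 → {31, 33, 50, 56, 59}
dequeue next → 31; now {33, 50, 56, 59}
dequeue next → 33; now {50, 56, 59}
dequeue next → 50; now {56, 59}

46 → 49 → 48 → 58 → 25 → 30 → 31 → 33 → 50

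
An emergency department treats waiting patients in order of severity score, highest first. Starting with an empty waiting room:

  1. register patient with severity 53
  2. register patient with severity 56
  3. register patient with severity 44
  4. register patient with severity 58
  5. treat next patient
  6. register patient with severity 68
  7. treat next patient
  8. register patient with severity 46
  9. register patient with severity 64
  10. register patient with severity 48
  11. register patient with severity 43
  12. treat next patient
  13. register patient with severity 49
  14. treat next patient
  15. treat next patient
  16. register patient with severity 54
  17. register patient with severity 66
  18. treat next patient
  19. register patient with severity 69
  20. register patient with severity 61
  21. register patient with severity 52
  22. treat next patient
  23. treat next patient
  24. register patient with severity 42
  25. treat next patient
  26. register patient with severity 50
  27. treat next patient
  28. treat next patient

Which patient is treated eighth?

insert 53 → {53}
insert 56 → {56, 53}
insert 44 → {56, 53, 44}
insert 58 → {58, 56, 53, 44}
treat next patient → 58; now {56, 53, 44}
insert 68 → {68, 56, 53, 44}
treat next patient → 68; now {56, 53, 44}
insert 46 → {56, 53, 46, 44}
insert 64 → {64, 56, 53, 46, 44}
insert 48 → {64, 56, 53, 48, 46, 44}
insert 43 → {64, 56, 53, 48, 46, 44, 43}
treat next patient → 64; now {56, 53, 48, 46, 44, 43}
insert 49 → {56, 53, 49, 48, 46, 44, 43}
treat next patient → 56; now {53, 49, 48, 46, 44, 43}
treat next patient → 53; now {49, 48, 46, 44, 43}
insert 54 → {54, 49, 48, 46, 44, 43}
insert 66 → {66, 54, 49, 48, 46, 44, 43}
treat next patient → 66; now {54, 49, 48, 46, 44, 43}
insert 69 → {69, 54, 49, 48, 46, 44, 43}
insert 61 → {69, 61, 54, 49, 48, 46, 44, 43}
insert 52 → {69, 61, 54, 52, 49, 48, 46, 44, 43}
treat next patient → 69; now {61, 54, 52, 49, 48, 46, 44, 43}
treat next patient → 61; now {54, 52, 49, 48, 46, 44, 43}
insert 42 → {54, 52, 49, 48, 46, 44, 43, 42}
treat next patient → 54; now {52, 49, 48, 46, 44, 43, 42}
insert 50 → {52, 50, 49, 48, 46, 44, 43, 42}
treat next patient → 52; now {50, 49, 48, 46, 44, 43, 42}
treat next patient → 50; now {49, 48, 46, 44, 43, 42}

61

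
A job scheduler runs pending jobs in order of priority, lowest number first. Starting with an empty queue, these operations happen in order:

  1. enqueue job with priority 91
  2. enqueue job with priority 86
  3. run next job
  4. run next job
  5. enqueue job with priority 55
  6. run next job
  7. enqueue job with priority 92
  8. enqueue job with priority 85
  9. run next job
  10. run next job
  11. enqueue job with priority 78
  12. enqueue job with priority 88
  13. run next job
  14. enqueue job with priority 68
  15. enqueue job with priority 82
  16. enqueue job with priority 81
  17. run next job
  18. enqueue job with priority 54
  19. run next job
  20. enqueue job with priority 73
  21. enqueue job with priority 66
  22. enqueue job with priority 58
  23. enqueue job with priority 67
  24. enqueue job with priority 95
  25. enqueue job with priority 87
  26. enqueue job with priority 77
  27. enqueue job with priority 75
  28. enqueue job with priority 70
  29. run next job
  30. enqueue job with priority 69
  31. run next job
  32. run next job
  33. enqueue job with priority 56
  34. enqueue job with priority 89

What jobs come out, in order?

86 → 91 → 55 → 85 → 92 → 78 → 68 → 54 → 58 → 66 → 67

insert 91 → {91}
insert 86 → {86, 91}
run next job → 86; now {91}
run next job → 91; now {}
insert 55 → {55}
run next job → 55; now {}
insert 92 → {92}
insert 85 → {85, 92}
run next job → 85; now {92}
run next job → 92; now {}
insert 78 → {78}
insert 88 → {78, 88}
run next job → 78; now {88}
insert 68 → {68, 88}
insert 82 → {68, 82, 88}
insert 81 → {68, 81, 82, 88}
run next job → 68; now {81, 82, 88}
insert 54 → {54, 81, 82, 88}
run next job → 54; now {81, 82, 88}
insert 73 → {73, 81, 82, 88}
insert 66 → {66, 73, 81, 82, 88}
insert 58 → {58, 66, 73, 81, 82, 88}
insert 67 → {58, 66, 67, 73, 81, 82, 88}
insert 95 → {58, 66, 67, 73, 81, 82, 88, 95}
insert 87 → {58, 66, 67, 73, 81, 82, 87, 88, 95}
insert 77 → {58, 66, 67, 73, 77, 81, 82, 87, 88, 95}
insert 75 → {58, 66, 67, 73, 75, 77, 81, 82, 87, 88, 95}
insert 70 → {58, 66, 67, 70, 73, 75, 77, 81, 82, 87, 88, 95}
run next job → 58; now {66, 67, 70, 73, 75, 77, 81, 82, 87, 88, 95}
insert 69 → {66, 67, 69, 70, 73, 75, 77, 81, 82, 87, 88, 95}
run next job → 66; now {67, 69, 70, 73, 75, 77, 81, 82, 87, 88, 95}
run next job → 67; now {69, 70, 73, 75, 77, 81, 82, 87, 88, 95}
insert 56 → {56, 69, 70, 73, 75, 77, 81, 82, 87, 88, 95}
insert 89 → {56, 69, 70, 73, 75, 77, 81, 82, 87, 88, 89, 95}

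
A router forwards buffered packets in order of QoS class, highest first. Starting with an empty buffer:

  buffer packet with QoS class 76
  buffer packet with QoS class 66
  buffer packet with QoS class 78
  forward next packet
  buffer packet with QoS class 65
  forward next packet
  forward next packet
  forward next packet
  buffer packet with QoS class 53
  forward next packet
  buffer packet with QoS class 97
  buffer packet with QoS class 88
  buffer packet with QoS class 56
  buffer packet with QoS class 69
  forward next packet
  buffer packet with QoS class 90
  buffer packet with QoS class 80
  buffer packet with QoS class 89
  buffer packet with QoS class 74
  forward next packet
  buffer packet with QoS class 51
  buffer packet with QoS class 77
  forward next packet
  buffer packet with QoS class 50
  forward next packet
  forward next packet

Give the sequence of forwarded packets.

insert 76 → {76}
insert 66 → {76, 66}
insert 78 → {78, 76, 66}
forward next packet → 78; now {76, 66}
insert 65 → {76, 66, 65}
forward next packet → 76; now {66, 65}
forward next packet → 66; now {65}
forward next packet → 65; now {}
insert 53 → {53}
forward next packet → 53; now {}
insert 97 → {97}
insert 88 → {97, 88}
insert 56 → {97, 88, 56}
insert 69 → {97, 88, 69, 56}
forward next packet → 97; now {88, 69, 56}
insert 90 → {90, 88, 69, 56}
insert 80 → {90, 88, 80, 69, 56}
insert 89 → {90, 89, 88, 80, 69, 56}
insert 74 → {90, 89, 88, 80, 74, 69, 56}
forward next packet → 90; now {89, 88, 80, 74, 69, 56}
insert 51 → {89, 88, 80, 74, 69, 56, 51}
insert 77 → {89, 88, 80, 77, 74, 69, 56, 51}
forward next packet → 89; now {88, 80, 77, 74, 69, 56, 51}
insert 50 → {88, 80, 77, 74, 69, 56, 51, 50}
forward next packet → 88; now {80, 77, 74, 69, 56, 51, 50}
forward next packet → 80; now {77, 74, 69, 56, 51, 50}

78, 76, 66, 65, 53, 97, 90, 89, 88, 80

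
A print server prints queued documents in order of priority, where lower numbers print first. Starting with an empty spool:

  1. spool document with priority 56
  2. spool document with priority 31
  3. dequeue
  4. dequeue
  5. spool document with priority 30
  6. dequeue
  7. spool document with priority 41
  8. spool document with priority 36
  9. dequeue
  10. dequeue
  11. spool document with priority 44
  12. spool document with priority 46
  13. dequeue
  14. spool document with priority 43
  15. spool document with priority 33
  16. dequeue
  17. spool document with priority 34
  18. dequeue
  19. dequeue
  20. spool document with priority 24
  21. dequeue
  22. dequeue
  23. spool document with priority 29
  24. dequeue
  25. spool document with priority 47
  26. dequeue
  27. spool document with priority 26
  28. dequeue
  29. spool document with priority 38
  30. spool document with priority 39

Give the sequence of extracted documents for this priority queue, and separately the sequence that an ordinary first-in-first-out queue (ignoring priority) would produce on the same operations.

insert 56 → {56}
insert 31 → {31, 56}
dequeue → 31; now {56}
dequeue → 56; now {}
insert 30 → {30}
dequeue → 30; now {}
insert 41 → {41}
insert 36 → {36, 41}
dequeue → 36; now {41}
dequeue → 41; now {}
insert 44 → {44}
insert 46 → {44, 46}
dequeue → 44; now {46}
insert 43 → {43, 46}
insert 33 → {33, 43, 46}
dequeue → 33; now {43, 46}
insert 34 → {34, 43, 46}
dequeue → 34; now {43, 46}
dequeue → 43; now {46}
insert 24 → {24, 46}
dequeue → 24; now {46}
dequeue → 46; now {}
insert 29 → {29}
dequeue → 29; now {}
insert 47 → {47}
dequeue → 47; now {}
insert 26 → {26}
dequeue → 26; now {}
insert 38 → {38}
insert 39 → {38, 39}

priority queue: [31, 56, 30, 36, 41, 44, 33, 34, 43, 24, 46, 29, 47, 26]; FIFO queue: [56, 31, 30, 41, 36, 44, 46, 43, 33, 34, 24, 29, 47, 26]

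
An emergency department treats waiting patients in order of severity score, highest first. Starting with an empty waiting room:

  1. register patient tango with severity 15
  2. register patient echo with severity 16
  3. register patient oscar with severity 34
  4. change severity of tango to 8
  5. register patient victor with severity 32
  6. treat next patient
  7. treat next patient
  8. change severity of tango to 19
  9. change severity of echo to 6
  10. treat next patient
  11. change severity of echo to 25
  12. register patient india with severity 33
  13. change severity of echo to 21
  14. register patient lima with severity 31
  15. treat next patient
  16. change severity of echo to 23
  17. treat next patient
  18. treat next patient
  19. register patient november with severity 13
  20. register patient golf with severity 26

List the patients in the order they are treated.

[oscar, victor, tango, india, lima, echo]

add tango (severity 15) → {tango:15}
add echo (severity 16) → {echo:16, tango:15}
add oscar (severity 34) → {oscar:34, echo:16, tango:15}
update tango to severity 8 → {oscar:34, echo:16, tango:8}
add victor (severity 32) → {oscar:34, victor:32, echo:16, tango:8}
treat next patient → oscar; now {victor:32, echo:16, tango:8}
treat next patient → victor; now {echo:16, tango:8}
update tango to severity 19 → {tango:19, echo:16}
update echo to severity 6 → {tango:19, echo:6}
treat next patient → tango; now {echo:6}
update echo to severity 25 → {echo:25}
add india (severity 33) → {india:33, echo:25}
update echo to severity 21 → {india:33, echo:21}
add lima (severity 31) → {india:33, lima:31, echo:21}
treat next patient → india; now {lima:31, echo:21}
update echo to severity 23 → {lima:31, echo:23}
treat next patient → lima; now {echo:23}
treat next patient → echo; now {}
add november (severity 13) → {november:13}
add golf (severity 26) → {golf:26, november:13}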